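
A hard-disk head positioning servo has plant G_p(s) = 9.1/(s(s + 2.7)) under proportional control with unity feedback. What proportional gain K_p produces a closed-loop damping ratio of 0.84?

K_p = 0.284

Closed-loop characteristic equation: s² + 2.7s + K_p·9.1 = 0.
So ω_n = √(9.1K_p) and 2ζω_n = 2.7, giving ζ = 2.7/(2√(9.1K_p)).
Setting ζ = 0.84: √(9.1K_p) = 2.7/(2·0.84) = 1.607, so K_p = 2.583/9.1 = 0.284.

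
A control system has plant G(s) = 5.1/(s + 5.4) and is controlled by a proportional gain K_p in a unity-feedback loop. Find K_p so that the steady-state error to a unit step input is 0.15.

K_p = 6

Steady-state error for a unit step on this type-0 loop is 1/(1 + K_p·G(0)).
G(0) = 0.9444. Require 1/(1 + K_p·0.9444) = 0.15, so 1 + 0.9444·K_p = 6.667.
K_p = (6.667 − 1)/0.9444 = 6.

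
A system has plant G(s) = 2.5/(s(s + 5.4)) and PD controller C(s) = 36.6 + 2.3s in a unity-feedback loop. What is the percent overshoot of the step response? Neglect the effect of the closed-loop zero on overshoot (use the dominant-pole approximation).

Forward path: (36.6 + 2.3s)·2.5/(s(s+5.4)). The closed-loop characteristic equation is s² + (5.4 + 2.5·2.3)s + 2.5·36.6 = 0.
That is s² + 11.15s + 91.5 = 0, so ω_n = 9.566 rad/s and ζ = 11.15/(2·9.566) = 0.5828.
%OS = 100·exp(−πζ/√(1−ζ²)) = 10.5%.

10.5%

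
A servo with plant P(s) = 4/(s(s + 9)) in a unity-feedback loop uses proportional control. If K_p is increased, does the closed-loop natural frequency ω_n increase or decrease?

increase

ω_n = √(4·K_p), which grows with K_p.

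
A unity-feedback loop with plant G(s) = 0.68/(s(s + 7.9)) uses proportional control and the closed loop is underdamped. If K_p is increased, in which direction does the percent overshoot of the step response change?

ζ = 7.9/(2√(0.68K_p)) decreases as K_p grows; lower damping means more overshoot.

increase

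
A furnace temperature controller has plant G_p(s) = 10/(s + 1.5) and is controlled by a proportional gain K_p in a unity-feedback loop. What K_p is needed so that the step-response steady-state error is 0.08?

Steady-state error for a unit step on this type-0 loop is 1/(1 + K_p·G_p(0)).
G_p(0) = 6.667. Require 1/(1 + K_p·6.667) = 0.08, so 1 + 6.667·K_p = 12.5.
K_p = (12.5 − 1)/6.667 = 1.72.

K_p = 1.72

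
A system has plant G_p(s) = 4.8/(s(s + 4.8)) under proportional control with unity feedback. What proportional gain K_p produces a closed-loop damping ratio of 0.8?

Closed-loop characteristic equation: s² + 4.8s + K_p·4.8 = 0.
So ω_n = √(4.8K_p) and 2ζω_n = 4.8, giving ζ = 4.8/(2√(4.8K_p)).
Setting ζ = 0.8: √(4.8K_p) = 4.8/(2·0.8) = 3, so K_p = 9/4.8 = 1.87.

K_p = 1.87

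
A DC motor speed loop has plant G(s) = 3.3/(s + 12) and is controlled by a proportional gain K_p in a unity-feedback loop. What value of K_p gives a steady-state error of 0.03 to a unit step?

Steady-state error for a unit step on this type-0 loop is 1/(1 + K_p·G(0)).
G(0) = 0.275. Require 1/(1 + K_p·0.275) = 0.03, so 1 + 0.275·K_p = 33.33.
K_p = (33.33 − 1)/0.275 = 118.

K_p = 118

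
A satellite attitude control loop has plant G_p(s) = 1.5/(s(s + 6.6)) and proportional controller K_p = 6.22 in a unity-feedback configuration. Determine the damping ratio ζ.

1 + K_p·G_p(s) = 0 gives s² + 6.6s + 9.33 = 0.
So ω_n² = 9.33 ⇒ ω_n = 3.055 rad/s, and ζ = 6.6/(2ω_n) = 1.08.

ζ = 1.08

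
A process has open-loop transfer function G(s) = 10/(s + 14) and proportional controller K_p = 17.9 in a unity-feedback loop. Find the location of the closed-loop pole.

Closed-loop transfer function: T(s) = K_p·G(s)/(1 + K_p·G(s)) = 179/(s + 14 + 179) = 179/(s + 193).
The closed-loop pole is at s = −193.

s = -193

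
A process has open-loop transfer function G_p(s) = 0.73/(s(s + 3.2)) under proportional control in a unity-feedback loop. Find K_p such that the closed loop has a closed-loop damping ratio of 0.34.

Closed-loop characteristic equation: s² + 3.2s + K_p·0.73 = 0.
So ω_n = √(0.73K_p) and 2ζω_n = 3.2, giving ζ = 3.2/(2√(0.73K_p)).
Setting ζ = 0.34: √(0.73K_p) = 3.2/(2·0.34) = 4.706, so K_p = 22.15/0.73 = 30.3.

K_p = 30.3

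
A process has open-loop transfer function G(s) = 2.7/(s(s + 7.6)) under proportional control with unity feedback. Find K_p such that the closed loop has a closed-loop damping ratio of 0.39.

Closed-loop characteristic equation: s² + 7.6s + K_p·2.7 = 0.
So ω_n = √(2.7K_p) and 2ζω_n = 7.6, giving ζ = 7.6/(2√(2.7K_p)).
Setting ζ = 0.39: √(2.7K_p) = 7.6/(2·0.39) = 9.744, so K_p = 94.94/2.7 = 35.2.

K_p = 35.2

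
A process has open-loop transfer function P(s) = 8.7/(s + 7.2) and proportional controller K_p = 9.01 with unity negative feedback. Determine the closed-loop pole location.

Closed-loop transfer function: T(s) = K_p·P(s)/(1 + K_p·P(s)) = 78.39/(s + 7.2 + 78.39) = 78.39/(s + 85.59).
The closed-loop pole is at s = −85.59.

s = -85.59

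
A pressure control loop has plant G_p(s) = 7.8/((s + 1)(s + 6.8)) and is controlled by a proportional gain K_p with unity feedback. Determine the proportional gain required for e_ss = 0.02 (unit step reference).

K_p = 42.7

The loop is type 0, so e_ss(step) = 1/(1 + K_pos) with K_pos = K_p·G_p(0).
G_p(0) = 1.147. Require 1/(1 + K_p·1.147) = 0.02, so 1 + 1.147·K_p = 50.
K_p = (50 − 1)/1.147 = 42.7.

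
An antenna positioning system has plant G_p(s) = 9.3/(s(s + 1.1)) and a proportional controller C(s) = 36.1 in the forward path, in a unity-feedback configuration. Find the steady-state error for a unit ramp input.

The loop has one pole at the origin (type 1). Velocity error constant K_v = lim_{s→0} s·C(s)G_p(s) = 36.1·9.3/1.1 = 305.2.
Steady-state error to a unit ramp: e_ss = 1/K_v = 0.00328.

0.00328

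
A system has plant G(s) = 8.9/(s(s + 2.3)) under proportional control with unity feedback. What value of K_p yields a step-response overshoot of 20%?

From %OS = 100·exp(−πζ/√(1−ζ²)) = 20%, ζ = −ln(0.2)/√(π²+ln²(0.2)) = 0.4559.
Characteristic equation s² + 2.3s + 8.9K_p = 0 gives ζ = 2.3/(2√(8.9K_p)).
Setting ζ = 0.4559: √(8.9K_p) = 2.3/(2·0.4559) = 2.522, so K_p = 6.362/8.9 = 0.715.

K_p = 0.715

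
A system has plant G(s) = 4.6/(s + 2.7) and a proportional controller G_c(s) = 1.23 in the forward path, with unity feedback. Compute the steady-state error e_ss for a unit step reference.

The loop is type 0. Static position error constant K_pos = G_c(0)·G(0) = 1.23·1.704 = 2.096.
Steady-state error to a unit step: e_ss = 1/(1+K_pos) = 1/3.096 = 0.323.

0.323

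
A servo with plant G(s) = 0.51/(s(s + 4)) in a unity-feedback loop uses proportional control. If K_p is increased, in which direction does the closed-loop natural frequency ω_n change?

increase

ω_n = √(0.51·K_p), which grows with K_p.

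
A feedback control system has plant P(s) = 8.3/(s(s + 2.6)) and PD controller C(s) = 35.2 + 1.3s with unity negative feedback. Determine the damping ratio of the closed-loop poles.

ζ = 0.392

Forward path: (35.2 + 1.3s)·8.3/(s(s+2.6)). The closed-loop characteristic equation is s² + (2.6 + 8.3·1.3)s + 8.3·35.2 = 0.
That is s² + 13.39s + 292.2 = 0, so ω_n = 17.09 rad/s and ζ = 13.39/(2·17.09) = 0.3917.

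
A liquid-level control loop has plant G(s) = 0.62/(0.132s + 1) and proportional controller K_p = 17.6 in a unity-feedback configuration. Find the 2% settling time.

T_s ≈ 0.0443 s

Closed loop: T(s) = K_p·G/(1+K_p·G) = 10.91/(0.132s + 1 + 10.91), with pole at s = −(1 + 10.91)/0.132 = −90.24.
τ = 1/90.24 = 0.01108 s, so 2% settling time ≈ 4τ = 0.0443 s.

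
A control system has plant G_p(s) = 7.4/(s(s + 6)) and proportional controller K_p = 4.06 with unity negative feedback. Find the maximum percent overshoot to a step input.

12.8%

Closed-loop characteristic equation: s² + 6s + 30.04 = 0, so ω_n = 5.481 rad/s and ζ = 6/(2·5.481) = 0.5473.
%OS = 100·exp(−πζ/√(1−ζ²)) = 100·exp(−π·0.5473/√0.7004) = 12.8%.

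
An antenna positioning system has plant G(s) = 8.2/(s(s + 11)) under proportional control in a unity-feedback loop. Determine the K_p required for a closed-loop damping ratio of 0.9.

Closed-loop characteristic equation: s² + 11s + K_p·8.2 = 0.
So ω_n = √(8.2K_p) and 2ζω_n = 11, giving ζ = 11/(2√(8.2K_p)).
Setting ζ = 0.9: √(8.2K_p) = 11/(2·0.9) = 6.111, so K_p = 37.35/8.2 = 4.55.

K_p = 4.55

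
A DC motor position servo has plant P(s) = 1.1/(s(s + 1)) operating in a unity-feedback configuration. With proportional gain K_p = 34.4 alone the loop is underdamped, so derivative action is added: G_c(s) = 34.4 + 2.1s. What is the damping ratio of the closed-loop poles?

Forward path: (34.4 + 2.1s)·1.1/(s(s+1)). The closed-loop characteristic equation is s² + (1 + 1.1·2.1)s + 1.1·34.4 = 0.
That is s² + 3.31s + 37.84 = 0, so ω_n = 6.151 rad/s and ζ = 3.31/(2·6.151) = 0.269.

ζ = 0.269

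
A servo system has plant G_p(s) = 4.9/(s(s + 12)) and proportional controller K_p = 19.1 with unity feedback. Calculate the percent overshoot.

The closed-loop denominator s² + 12s + 93.59 gives ω_n = √93.59 = 9.674 and ζ = 12/(2ω_n) = 0.6202.
%OS = 100·exp(−πζ/√(1−ζ²)) = 100·exp(−π·0.6202/√0.6153) = 8.34%.

8.34%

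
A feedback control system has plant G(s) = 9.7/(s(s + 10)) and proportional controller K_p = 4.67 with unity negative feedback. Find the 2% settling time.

T_s ≈ 0.8 s

Closed-loop characteristic equation: s² + 10s + 45.3 = 0, so ω_n = 6.73 rad/s and ζ = 10/(2·6.73) = 0.7429.
2% settling time T_s ≈ 4/(ζω_n) = 4/5 = 0.8 s.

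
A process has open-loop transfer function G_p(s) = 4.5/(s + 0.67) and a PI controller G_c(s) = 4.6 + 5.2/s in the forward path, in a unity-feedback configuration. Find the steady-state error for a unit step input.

The open loop G_c(s)G_p(s) has a pole at the origin (type 1), so the static position error constant is infinite and e_ss = 1/(1+∞) = 0.

0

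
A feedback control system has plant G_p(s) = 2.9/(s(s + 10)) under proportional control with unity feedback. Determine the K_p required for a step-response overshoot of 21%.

K_p = 43.6

From %OS = 100·exp(−πζ/√(1−ζ²)) = 21%, ζ = −ln(0.21)/√(π²+ln²(0.21)) = 0.4449.
Characteristic equation s² + 10s + 2.9K_p = 0 gives ζ = 10/(2√(2.9K_p)).
Setting ζ = 0.4449: √(2.9K_p) = 10/(2·0.4449) = 11.24, so K_p = 126.3/2.9 = 43.6.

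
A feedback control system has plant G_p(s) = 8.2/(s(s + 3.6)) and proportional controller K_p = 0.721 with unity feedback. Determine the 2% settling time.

From 1 + K_pG_p(s) = 0: s² + 3.6s + 5.912 = 0 ⇒ ω_n = 2.432, ζ = 0.7403.
2% settling time T_s ≈ 4/(ζω_n) = 4/1.8 = 2.22 s.

T_s ≈ 2.22 s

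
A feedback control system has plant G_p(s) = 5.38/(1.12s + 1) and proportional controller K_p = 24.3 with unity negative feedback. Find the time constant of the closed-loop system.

Closed loop: T(s) = K_p·G_p/(1+K_p·G_p) = 130.7/(1.12s + 1 + 130.7), with pole at s = −(1 + 130.7)/1.12 = −117.6.
Closed-loop time constant τ = 1/117.6 = 0.0085 s.

τ = 0.0085 s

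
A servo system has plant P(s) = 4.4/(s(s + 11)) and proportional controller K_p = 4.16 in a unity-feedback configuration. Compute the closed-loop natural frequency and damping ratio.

ω_n = 4.28 rad/s, ζ = 1.29

With unity feedback the closed-loop characteristic equation is s² + 11s + 4.16·4.4 = s² + 11s + 18.3 = 0.
Matching s² + 2ζω_n s + ω_n²: ω_n = √18.3 = 4.278 rad/s and 2ζω_n = 11, so ζ = 11/(2·4.278) = 1.29.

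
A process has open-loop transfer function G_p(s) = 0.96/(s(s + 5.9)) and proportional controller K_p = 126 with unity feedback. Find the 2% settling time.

T_s ≈ 1.36 s

The closed-loop denominator s² + 5.9s + 121 gives ω_n = √121 = 11 and ζ = 5.9/(2ω_n) = 0.2682.
2% settling time T_s ≈ 4/(ζω_n) = 4/2.95 = 1.36 s.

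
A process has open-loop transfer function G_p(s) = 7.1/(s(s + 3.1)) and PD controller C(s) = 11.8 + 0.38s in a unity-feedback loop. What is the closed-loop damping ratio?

Forward path: (11.8 + 0.38s)·7.1/(s(s+3.1)). The closed-loop characteristic equation is s² + (3.1 + 7.1·0.38)s + 7.1·11.8 = 0.
That is s² + 5.798s + 83.78 = 0, so ω_n = 9.153 rad/s and ζ = 5.798/(2·9.153) = 0.3167.

ζ = 0.317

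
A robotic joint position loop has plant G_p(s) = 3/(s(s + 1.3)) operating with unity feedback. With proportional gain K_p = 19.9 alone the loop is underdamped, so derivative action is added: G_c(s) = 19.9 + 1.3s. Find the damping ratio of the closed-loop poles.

Forward path: (19.9 + 1.3s)·3/(s(s+1.3)). The closed-loop characteristic equation is s² + (1.3 + 3·1.3)s + 3·19.9 = 0.
That is s² + 5.2s + 59.7 = 0, so ω_n = 7.727 rad/s and ζ = 5.2/(2·7.727) = 0.3365.

ζ = 0.337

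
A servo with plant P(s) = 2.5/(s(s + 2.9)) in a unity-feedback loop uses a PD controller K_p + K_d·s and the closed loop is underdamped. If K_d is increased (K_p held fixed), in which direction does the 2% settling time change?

decrease

Characteristic equation s² + (2.9 + 2.5K_d)s + 2.5K_p = 0: raising K_d increases ζω_n = (2.9+2.5K_d)/2 while the loop stays underdamped, so T_s ≈ 4/(ζω_n) decreases.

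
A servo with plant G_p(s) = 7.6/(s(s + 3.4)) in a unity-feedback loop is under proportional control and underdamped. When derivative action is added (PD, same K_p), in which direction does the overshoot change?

With PD the characteristic equation becomes s² + (a + K·K_d)s + K·K_p = 0; the damping term grows, ζ rises, overshoot falls.

decrease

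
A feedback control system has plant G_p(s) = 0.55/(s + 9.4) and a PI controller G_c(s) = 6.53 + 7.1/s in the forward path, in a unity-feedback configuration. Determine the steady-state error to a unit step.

0

The open loop G_c(s)G_p(s) has a pole at the origin (type 1), so the static position error constant is infinite and e_ss = 1/(1+∞) = 0.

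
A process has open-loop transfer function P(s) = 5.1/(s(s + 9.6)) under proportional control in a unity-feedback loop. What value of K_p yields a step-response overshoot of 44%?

K_p = 70.7

From %OS = 100·exp(−πζ/√(1−ζ²)) = 44%, ζ = −ln(0.44)/√(π²+ln²(0.44)) = 0.2528.
Characteristic equation s² + 9.6s + 5.1K_p = 0 gives ζ = 9.6/(2√(5.1K_p)).
Setting ζ = 0.2528: √(5.1K_p) = 9.6/(2·0.2528) = 18.98, so K_p = 360.4/5.1 = 70.7.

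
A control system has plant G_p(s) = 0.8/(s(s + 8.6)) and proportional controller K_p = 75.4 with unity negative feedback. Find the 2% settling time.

T_s ≈ 0.93 s

The closed-loop denominator s² + 8.6s + 60.32 gives ω_n = √60.32 = 7.767 and ζ = 8.6/(2ω_n) = 0.5537.
2% settling time T_s ≈ 4/(ζω_n) = 4/4.3 = 0.93 s.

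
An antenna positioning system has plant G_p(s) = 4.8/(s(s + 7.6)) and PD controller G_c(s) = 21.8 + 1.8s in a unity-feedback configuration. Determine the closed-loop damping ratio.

Forward path: (21.8 + 1.8s)·4.8/(s(s+7.6)). The closed-loop characteristic equation is s² + (7.6 + 4.8·1.8)s + 4.8·21.8 = 0.
That is s² + 16.24s + 104.6 = 0, so ω_n = 10.23 rad/s and ζ = 16.24/(2·10.23) = 0.7938.

ζ = 0.794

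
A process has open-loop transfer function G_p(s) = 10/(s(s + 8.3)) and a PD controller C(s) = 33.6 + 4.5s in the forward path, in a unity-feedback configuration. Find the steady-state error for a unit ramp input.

The loop has one pole at the origin (type 1). Velocity error constant K_v = lim_{s→0} s·C(s)G_p(s) = 33.6·10/8.3 = 40.48.
Steady-state error to a unit ramp: e_ss = 1/K_v = 0.0247.

0.0247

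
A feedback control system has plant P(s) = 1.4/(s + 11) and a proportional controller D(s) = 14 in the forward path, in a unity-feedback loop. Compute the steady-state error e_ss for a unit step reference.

0.359

The loop is type 0. Static position error constant K_pos = D(0)·P(0) = 14·0.1273 = 1.782.
Steady-state error to a unit step: e_ss = 1/(1+K_pos) = 1/2.782 = 0.359.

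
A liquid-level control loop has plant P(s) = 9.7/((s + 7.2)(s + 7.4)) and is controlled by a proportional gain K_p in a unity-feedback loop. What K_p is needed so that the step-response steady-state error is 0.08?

K_p = 63.2

Steady-state error for a unit step on this type-0 loop is 1/(1 + K_p·P(0)).
P(0) = 0.1821. Require 1/(1 + K_p·0.1821) = 0.08, so 1 + 0.1821·K_p = 12.5.
K_p = (12.5 − 1)/0.1821 = 63.2.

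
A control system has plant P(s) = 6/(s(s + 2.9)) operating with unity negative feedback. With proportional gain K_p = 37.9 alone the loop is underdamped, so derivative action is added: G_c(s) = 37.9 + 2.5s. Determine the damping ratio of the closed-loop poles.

ζ = 0.594

Forward path: (37.9 + 2.5s)·6/(s(s+2.9)). The closed-loop characteristic equation is s² + (2.9 + 6·2.5)s + 6·37.9 = 0.
That is s² + 17.9s + 227.4 = 0, so ω_n = 15.08 rad/s and ζ = 17.9/(2·15.08) = 0.5935.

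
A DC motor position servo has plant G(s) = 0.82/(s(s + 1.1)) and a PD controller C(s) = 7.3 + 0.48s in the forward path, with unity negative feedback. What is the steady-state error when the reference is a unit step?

The open loop C(s)G(s) has a pole at the origin (type 1), so the static position error constant is infinite and e_ss = 1/(1+∞) = 0.

0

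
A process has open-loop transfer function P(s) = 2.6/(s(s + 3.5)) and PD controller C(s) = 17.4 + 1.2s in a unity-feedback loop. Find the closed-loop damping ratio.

ζ = 0.492

Forward path: (17.4 + 1.2s)·2.6/(s(s+3.5)). The closed-loop characteristic equation is s² + (3.5 + 2.6·1.2)s + 2.6·17.4 = 0.
That is s² + 6.62s + 45.24 = 0, so ω_n = 6.726 rad/s and ζ = 6.62/(2·6.726) = 0.4921.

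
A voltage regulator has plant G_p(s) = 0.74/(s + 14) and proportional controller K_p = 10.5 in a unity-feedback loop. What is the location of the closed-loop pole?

Closed-loop transfer function: T(s) = K_p·G_p(s)/(1 + K_p·G_p(s)) = 7.77/(s + 14 + 7.77) = 7.77/(s + 21.77).
The closed-loop pole is at s = −21.77.

s = -21.77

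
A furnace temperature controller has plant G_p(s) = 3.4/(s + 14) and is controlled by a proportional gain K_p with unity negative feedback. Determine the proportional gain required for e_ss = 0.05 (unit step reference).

The loop is type 0, so e_ss(step) = 1/(1 + K_pos) with K_pos = K_p·G_p(0).
G_p(0) = 0.2429. Require 1/(1 + K_p·0.2429) = 0.05, so 1 + 0.2429·K_p = 20.
K_p = (20 − 1)/0.2429 = 78.2.

K_p = 78.2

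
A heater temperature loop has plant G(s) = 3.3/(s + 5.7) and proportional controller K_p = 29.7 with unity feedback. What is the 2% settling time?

T_s ≈ 0.0386 s

Closed-loop transfer function: T(s) = K_p·G(s)/(1 + K_p·G(s)) = 98.01/(s + 5.7 + 98.01) = 98.01/(s + 103.7).
Time constant τ = 1/103.7 = 0.009642 s, so the 2% settling time is about 4τ = 0.0386 s.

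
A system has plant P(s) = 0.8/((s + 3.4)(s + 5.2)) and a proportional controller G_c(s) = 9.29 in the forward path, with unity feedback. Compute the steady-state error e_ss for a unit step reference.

0.704

The loop is type 0. Static position error constant K_pos = G_c(0)·P(0) = 9.29·0.04525 = 0.4204.
Steady-state error to a unit step: e_ss = 1/(1+K_pos) = 1/1.42 = 0.704.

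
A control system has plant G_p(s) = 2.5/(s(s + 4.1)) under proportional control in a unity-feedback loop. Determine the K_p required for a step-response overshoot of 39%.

From %OS = 100·exp(−πζ/√(1−ζ²)) = 39%, ζ = −ln(0.39)/√(π²+ln²(0.39)) = 0.2871.
Characteristic equation s² + 4.1s + 2.5K_p = 0 gives ζ = 4.1/(2√(2.5K_p)).
Setting ζ = 0.2871: √(2.5K_p) = 4.1/(2·0.2871) = 7.14, so K_p = 50.98/2.5 = 20.4.

K_p = 20.4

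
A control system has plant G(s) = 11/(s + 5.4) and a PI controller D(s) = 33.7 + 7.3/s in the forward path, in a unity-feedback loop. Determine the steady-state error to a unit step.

0

The open loop D(s)G(s) has a pole at the origin (type 1), so the static position error constant is infinite and e_ss = 1/(1+∞) = 0.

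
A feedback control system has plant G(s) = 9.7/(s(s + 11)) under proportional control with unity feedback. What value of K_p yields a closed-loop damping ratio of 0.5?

K_p = 12.5

Closed-loop characteristic equation: s² + 11s + K_p·9.7 = 0.
So ω_n = √(9.7K_p) and 2ζω_n = 11, giving ζ = 11/(2√(9.7K_p)).
Setting ζ = 0.5: √(9.7K_p) = 11/(2·0.5) = 11, so K_p = 121/9.7 = 12.5.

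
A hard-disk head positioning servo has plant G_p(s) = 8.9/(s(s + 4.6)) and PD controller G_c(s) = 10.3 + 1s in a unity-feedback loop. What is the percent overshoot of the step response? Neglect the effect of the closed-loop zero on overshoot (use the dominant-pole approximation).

4.4%

Forward path: (10.3 + 1s)·8.9/(s(s+4.6)). The closed-loop characteristic equation is s² + (4.6 + 8.9·1)s + 8.9·10.3 = 0.
That is s² + 13.5s + 91.67 = 0, so ω_n = 9.574 rad/s and ζ = 13.5/(2·9.574) = 0.705.
%OS = 100·exp(−πζ/√(1−ζ²)) = 4.4%.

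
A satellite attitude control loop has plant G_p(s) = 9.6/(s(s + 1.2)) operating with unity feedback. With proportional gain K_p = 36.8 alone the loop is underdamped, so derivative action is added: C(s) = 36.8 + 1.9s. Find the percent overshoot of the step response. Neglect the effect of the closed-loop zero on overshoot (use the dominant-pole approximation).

Forward path: (36.8 + 1.9s)·9.6/(s(s+1.2)). The closed-loop characteristic equation is s² + (1.2 + 9.6·1.9)s + 9.6·36.8 = 0.
That is s² + 19.44s + 353.3 = 0, so ω_n = 18.8 rad/s and ζ = 19.44/(2·18.8) = 0.5171.
%OS = 100·exp(−πζ/√(1−ζ²)) = 15%.

15%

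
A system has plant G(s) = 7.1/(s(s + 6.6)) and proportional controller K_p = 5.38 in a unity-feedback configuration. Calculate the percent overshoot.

The closed-loop denominator s² + 6.6s + 38.2 gives ω_n = √38.2 = 6.18 and ζ = 6.6/(2ω_n) = 0.5339.
%OS = 100·exp(−πζ/√(1−ζ²)) = 100·exp(−π·0.5339/√0.7149) = 13.8%.

13.8%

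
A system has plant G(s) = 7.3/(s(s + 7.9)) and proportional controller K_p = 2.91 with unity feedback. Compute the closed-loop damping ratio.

ζ = 0.857

1 + K_p·G(s) = 0 gives s² + 7.9s + 21.24 = 0.
So ω_n² = 21.24 ⇒ ω_n = 4.609 rad/s, and ζ = 7.9/(2ω_n) = 0.857.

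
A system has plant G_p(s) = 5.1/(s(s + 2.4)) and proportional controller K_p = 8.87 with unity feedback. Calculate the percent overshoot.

Closed-loop characteristic equation: s² + 2.4s + 45.24 = 0, so ω_n = 6.726 rad/s and ζ = 2.4/(2·6.726) = 0.1784.
%OS = 100·exp(−πζ/√(1−ζ²)) = 100·exp(−π·0.1784/√0.9682) = 56.6%.

56.6%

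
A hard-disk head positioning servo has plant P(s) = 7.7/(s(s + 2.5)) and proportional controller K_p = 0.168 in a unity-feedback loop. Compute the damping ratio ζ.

The closed-loop denominator is s(s+2.5) + 0.168·7.7 = s² + 2.5s + 1.294.
So ω_n² = 1.294 ⇒ ω_n = 1.137 rad/s, and ζ = 2.5/(2ω_n) = 1.1.

ζ = 1.1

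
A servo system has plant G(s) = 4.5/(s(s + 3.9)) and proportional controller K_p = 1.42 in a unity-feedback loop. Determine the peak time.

T_p = 1.95 s

From 1 + K_pG(s) = 0: s² + 3.9s + 6.39 = 0 ⇒ ω_n = 2.528, ζ = 0.7714.
Damped frequency ω_d = ω_n√(1−ζ²) = 1.609 rad/s, so peak time T_p = π/ω_d = 1.95 s.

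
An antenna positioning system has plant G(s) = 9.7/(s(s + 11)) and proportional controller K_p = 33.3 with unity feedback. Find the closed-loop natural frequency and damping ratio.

ω_n = 18 rad/s, ζ = 0.306

The closed-loop denominator is s(s+11) + 33.3·9.7 = s² + 11s + 323.
Matching s² + 2ζω_n s + ω_n²: ω_n = √323 = 17.97 rad/s and 2ζω_n = 11, so ζ = 11/(2·17.97) = 0.306.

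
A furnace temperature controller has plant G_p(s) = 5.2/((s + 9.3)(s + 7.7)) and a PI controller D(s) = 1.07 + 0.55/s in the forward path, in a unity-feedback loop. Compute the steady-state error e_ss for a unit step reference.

The open loop D(s)G_p(s) has a pole at the origin (type 1), so the static position error constant is infinite and e_ss = 1/(1+∞) = 0.

0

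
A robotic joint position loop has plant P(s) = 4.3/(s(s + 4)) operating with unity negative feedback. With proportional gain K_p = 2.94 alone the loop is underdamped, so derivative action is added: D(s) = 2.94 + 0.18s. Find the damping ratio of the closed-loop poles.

ζ = 0.671

Forward path: (2.94 + 0.18s)·4.3/(s(s+4)). The closed-loop characteristic equation is s² + (4 + 4.3·0.18)s + 4.3·2.94 = 0.
That is s² + 4.774s + 12.64 = 0, so ω_n = 3.556 rad/s and ζ = 4.774/(2·3.556) = 0.6713.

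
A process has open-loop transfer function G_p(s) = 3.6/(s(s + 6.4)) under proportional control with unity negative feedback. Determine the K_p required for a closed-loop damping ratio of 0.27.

Closed-loop characteristic equation: s² + 6.4s + K_p·3.6 = 0.
So ω_n = √(3.6K_p) and 2ζω_n = 6.4, giving ζ = 6.4/(2√(3.6K_p)).
Setting ζ = 0.27: √(3.6K_p) = 6.4/(2·0.27) = 11.85, so K_p = 140.5/3.6 = 39.

K_p = 39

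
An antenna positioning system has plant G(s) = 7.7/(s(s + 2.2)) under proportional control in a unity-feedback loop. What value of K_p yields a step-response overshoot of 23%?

K_p = 0.875

From %OS = 100·exp(−πζ/√(1−ζ²)) = 23%, ζ = −ln(0.23)/√(π²+ln²(0.23)) = 0.4237.
Characteristic equation s² + 2.2s + 7.7K_p = 0 gives ζ = 2.2/(2√(7.7K_p)).
Setting ζ = 0.4237: √(7.7K_p) = 2.2/(2·0.4237) = 2.596, so K_p = 6.739/7.7 = 0.875.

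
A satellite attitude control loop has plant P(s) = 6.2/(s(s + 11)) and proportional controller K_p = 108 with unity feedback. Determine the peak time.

Closed-loop characteristic equation: s² + 11s + 669.6 = 0, so ω_n = 25.88 rad/s and ζ = 11/(2·25.88) = 0.2125.
Damped frequency ω_d = ω_n√(1−ζ²) = 25.29 rad/s, so peak time T_p = π/ω_d = 0.124 s.

T_p = 0.124 s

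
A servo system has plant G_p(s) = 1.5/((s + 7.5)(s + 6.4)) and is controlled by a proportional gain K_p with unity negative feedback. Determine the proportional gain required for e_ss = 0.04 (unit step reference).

For a type-0 loop with proportional control, e_ss = 1/(1 + K_p·G_p(0)).
G_p(0) = 0.03125. Require 1/(1 + K_p·0.03125) = 0.04, so 1 + 0.03125·K_p = 25.
K_p = (25 − 1)/0.03125 = 768.

K_p = 768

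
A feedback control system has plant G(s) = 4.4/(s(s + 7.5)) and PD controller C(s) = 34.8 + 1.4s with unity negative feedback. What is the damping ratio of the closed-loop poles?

ζ = 0.552

Forward path: (34.8 + 1.4s)·4.4/(s(s+7.5)). The closed-loop characteristic equation is s² + (7.5 + 4.4·1.4)s + 4.4·34.8 = 0.
That is s² + 13.66s + 153.1 = 0, so ω_n = 12.37 rad/s and ζ = 13.66/(2·12.37) = 0.552.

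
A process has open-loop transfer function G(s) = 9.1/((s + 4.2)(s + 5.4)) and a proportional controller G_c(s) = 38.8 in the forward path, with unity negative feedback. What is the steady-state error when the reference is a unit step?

0.0604

The loop is type 0. Static position error constant K_pos = G_c(0)·G(0) = 38.8·0.4012 = 15.57.
Steady-state error to a unit step: e_ss = 1/(1+K_pos) = 1/16.57 = 0.0604.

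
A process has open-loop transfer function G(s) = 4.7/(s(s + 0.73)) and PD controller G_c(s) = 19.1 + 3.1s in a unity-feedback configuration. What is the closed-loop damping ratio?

Forward path: (19.1 + 3.1s)·4.7/(s(s+0.73)). The closed-loop characteristic equation is s² + (0.73 + 4.7·3.1)s + 4.7·19.1 = 0.
That is s² + 15.3s + 89.77 = 0, so ω_n = 9.475 rad/s and ζ = 15.3/(2·9.475) = 0.8074.

ζ = 0.807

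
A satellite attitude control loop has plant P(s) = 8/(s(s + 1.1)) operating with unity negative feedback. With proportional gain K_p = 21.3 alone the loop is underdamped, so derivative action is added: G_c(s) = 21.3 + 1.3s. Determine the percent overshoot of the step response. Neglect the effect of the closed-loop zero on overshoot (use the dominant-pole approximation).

21.4%

Forward path: (21.3 + 1.3s)·8/(s(s+1.1)). The closed-loop characteristic equation is s² + (1.1 + 8·1.3)s + 8·21.3 = 0.
That is s² + 11.5s + 170.4 = 0, so ω_n = 13.05 rad/s and ζ = 11.5/(2·13.05) = 0.4405.
%OS = 100·exp(−πζ/√(1−ζ²)) = 21.4%.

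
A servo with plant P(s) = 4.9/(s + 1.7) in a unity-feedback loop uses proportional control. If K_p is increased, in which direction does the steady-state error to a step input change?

e_ss = 1/(1 + K_p·P(0)); a larger K_p raises the denominator, so e_ss decreases.

decrease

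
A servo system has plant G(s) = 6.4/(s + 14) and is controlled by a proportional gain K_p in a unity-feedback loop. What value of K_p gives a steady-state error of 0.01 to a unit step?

Steady-state error for a unit step on this type-0 loop is 1/(1 + K_p·G(0)).
G(0) = 0.4571. Require 1/(1 + K_p·0.4571) = 0.01, so 1 + 0.4571·K_p = 100.
K_p = (100 − 1)/0.4571 = 217.

K_p = 217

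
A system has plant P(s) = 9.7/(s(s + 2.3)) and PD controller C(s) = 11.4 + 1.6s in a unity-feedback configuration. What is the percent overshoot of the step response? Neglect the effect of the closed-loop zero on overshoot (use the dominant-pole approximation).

Forward path: (11.4 + 1.6s)·9.7/(s(s+2.3)). The closed-loop characteristic equation is s² + (2.3 + 9.7·1.6)s + 9.7·11.4 = 0.
That is s² + 17.82s + 110.6 = 0, so ω_n = 10.52 rad/s and ζ = 17.82/(2·10.52) = 0.8473.
%OS = 100·exp(−πζ/√(1−ζ²)) = 0.666%.

0.666%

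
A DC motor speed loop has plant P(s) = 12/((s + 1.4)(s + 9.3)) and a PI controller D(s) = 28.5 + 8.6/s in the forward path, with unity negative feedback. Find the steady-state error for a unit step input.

0

The open loop D(s)P(s) has a pole at the origin (type 1), so the static position error constant is infinite and e_ss = 1/(1+∞) = 0.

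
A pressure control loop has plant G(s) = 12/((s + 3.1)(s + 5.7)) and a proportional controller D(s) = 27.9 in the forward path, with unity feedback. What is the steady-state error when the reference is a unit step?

0.0501

The loop is type 0. Static position error constant K_pos = D(0)·G(0) = 27.9·0.6791 = 18.95.
Steady-state error to a unit step: e_ss = 1/(1+K_pos) = 1/19.95 = 0.0501.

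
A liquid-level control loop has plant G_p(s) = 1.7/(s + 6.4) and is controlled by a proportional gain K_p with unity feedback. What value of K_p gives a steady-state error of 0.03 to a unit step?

Steady-state error for a unit step on this type-0 loop is 1/(1 + K_p·G_p(0)).
G_p(0) = 0.2656. Require 1/(1 + K_p·0.2656) = 0.03, so 1 + 0.2656·K_p = 33.33.
K_p = (33.33 − 1)/0.2656 = 122.

K_p = 122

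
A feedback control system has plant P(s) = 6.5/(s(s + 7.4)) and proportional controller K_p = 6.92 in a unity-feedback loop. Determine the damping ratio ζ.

1 + K_p·P(s) = 0 gives s² + 7.4s + 44.98 = 0.
So ω_n² = 44.98 ⇒ ω_n = 6.707 rad/s, and ζ = 7.4/(2ω_n) = 0.552.

ζ = 0.552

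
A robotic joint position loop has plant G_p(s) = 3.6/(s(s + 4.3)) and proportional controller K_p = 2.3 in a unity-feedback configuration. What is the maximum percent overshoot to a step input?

From 1 + K_pG_p(s) = 0: s² + 4.3s + 8.28 = 0 ⇒ ω_n = 2.877, ζ = 0.7472.
%OS = 100·exp(−πζ/√(1−ζ²)) = 100·exp(−π·0.7472/√0.4417) = 2.93%.

2.93%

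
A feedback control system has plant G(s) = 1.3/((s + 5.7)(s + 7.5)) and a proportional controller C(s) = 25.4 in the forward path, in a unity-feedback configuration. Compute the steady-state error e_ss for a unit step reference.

0.564

The loop is type 0. Static position error constant K_pos = C(0)·G(0) = 25.4·0.03041 = 0.7724.
Steady-state error to a unit step: e_ss = 1/(1+K_pos) = 1/1.772 = 0.564.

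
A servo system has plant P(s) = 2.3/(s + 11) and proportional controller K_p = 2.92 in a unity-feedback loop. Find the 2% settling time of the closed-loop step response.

Closed-loop transfer function: T(s) = K_p·P(s)/(1 + K_p·P(s)) = 6.716/(s + 11 + 6.716) = 6.716/(s + 17.72).
Time constant τ = 1/17.72 = 0.05645 s, so the 2% settling time is about 4τ = 0.226 s.

T_s ≈ 0.226 s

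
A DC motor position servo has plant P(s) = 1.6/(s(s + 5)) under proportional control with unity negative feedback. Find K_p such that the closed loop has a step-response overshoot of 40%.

K_p = 49.8

From %OS = 100·exp(−πζ/√(1−ζ²)) = 40%, ζ = −ln(0.4)/√(π²+ln²(0.4)) = 0.28.
Characteristic equation s² + 5s + 1.6K_p = 0 gives ζ = 5/(2√(1.6K_p)).
Setting ζ = 0.28: √(1.6K_p) = 5/(2·0.28) = 8.929, so K_p = 79.72/1.6 = 49.8.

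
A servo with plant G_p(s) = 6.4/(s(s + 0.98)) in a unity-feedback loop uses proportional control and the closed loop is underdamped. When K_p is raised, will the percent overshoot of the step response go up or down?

Characteristic equation s² + 0.98s + K_p·6.4 = 0: raising K_p raises ω_n while 2ζω_n = 0.98 is fixed, so ζ falls and overshoot grows.

increase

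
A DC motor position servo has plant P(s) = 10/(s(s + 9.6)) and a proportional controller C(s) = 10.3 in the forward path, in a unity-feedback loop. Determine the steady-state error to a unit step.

0

The open loop C(s)P(s) has a pole at the origin (type 1), so the static position error constant is infinite and e_ss = 1/(1+∞) = 0.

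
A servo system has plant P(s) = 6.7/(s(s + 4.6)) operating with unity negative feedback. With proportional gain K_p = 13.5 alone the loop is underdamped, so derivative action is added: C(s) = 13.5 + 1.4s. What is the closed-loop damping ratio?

Forward path: (13.5 + 1.4s)·6.7/(s(s+4.6)). The closed-loop characteristic equation is s² + (4.6 + 6.7·1.4)s + 6.7·13.5 = 0.
That is s² + 13.98s + 90.45 = 0, so ω_n = 9.511 rad/s and ζ = 13.98/(2·9.511) = 0.735.

ζ = 0.735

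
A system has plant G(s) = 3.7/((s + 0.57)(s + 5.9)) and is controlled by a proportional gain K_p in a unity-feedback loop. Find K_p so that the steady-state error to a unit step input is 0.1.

For a type-0 loop with proportional control, e_ss = 1/(1 + K_p·G(0)).
G(0) = 1.1. Require 1/(1 + K_p·1.1) = 0.1, so 1 + 1.1·K_p = 10.
K_p = (10 − 1)/1.1 = 8.18.

K_p = 8.18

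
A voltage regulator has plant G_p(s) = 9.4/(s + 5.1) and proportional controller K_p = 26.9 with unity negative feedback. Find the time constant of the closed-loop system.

Closed-loop transfer function: T(s) = K_p·G_p(s)/(1 + K_p·G_p(s)) = 252.9/(s + 5.1 + 252.9) = 252.9/(s + 258).
Time constant τ = 1/258 = 0.00388 s.

τ = 0.00388 s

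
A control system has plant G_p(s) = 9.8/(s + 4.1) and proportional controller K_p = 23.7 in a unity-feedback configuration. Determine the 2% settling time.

Closed-loop transfer function: T(s) = K_p·G_p(s)/(1 + K_p·G_p(s)) = 232.3/(s + 4.1 + 232.3) = 232.3/(s + 236.4).
Time constant τ = 1/236.4 = 0.004231 s, so the 2% settling time is about 4τ = 0.0169 s.

T_s ≈ 0.0169 s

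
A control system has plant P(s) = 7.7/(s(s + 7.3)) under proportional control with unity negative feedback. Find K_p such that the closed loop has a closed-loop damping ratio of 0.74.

K_p = 3.16

Closed-loop characteristic equation: s² + 7.3s + K_p·7.7 = 0.
So ω_n = √(7.7K_p) and 2ζω_n = 7.3, giving ζ = 7.3/(2√(7.7K_p)).
Setting ζ = 0.74: √(7.7K_p) = 7.3/(2·0.74) = 4.932, so K_p = 24.33/7.7 = 3.16.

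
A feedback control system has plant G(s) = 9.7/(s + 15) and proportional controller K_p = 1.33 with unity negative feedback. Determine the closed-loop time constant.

Closed-loop transfer function: T(s) = K_p·G(s)/(1 + K_p·G(s)) = 12.9/(s + 15 + 12.9) = 12.9/(s + 27.9).
Time constant τ = 1/27.9 = 0.0358 s.

τ = 0.0358 s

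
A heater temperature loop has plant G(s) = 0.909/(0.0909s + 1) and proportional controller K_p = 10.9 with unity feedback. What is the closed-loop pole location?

Closed loop: T(s) = K_p·G/(1+K_p·G) = 9.908/(0.0909s + 1 + 9.908), with pole at s = −(1 + 9.908)/0.0909 = −120.

s = -120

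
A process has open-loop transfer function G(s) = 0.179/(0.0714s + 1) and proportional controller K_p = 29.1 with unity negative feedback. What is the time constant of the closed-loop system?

Closed loop: T(s) = K_p·G/(1+K_p·G) = 5.209/(0.0714s + 1 + 5.209), with pole at s = −(1 + 5.209)/0.0714 = −86.96.
Closed-loop time constant τ = 1/86.96 = 0.0115 s.

τ = 0.0115 s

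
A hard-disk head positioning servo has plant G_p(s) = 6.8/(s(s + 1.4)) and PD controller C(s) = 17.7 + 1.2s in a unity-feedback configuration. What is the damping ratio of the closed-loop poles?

ζ = 0.436

Forward path: (17.7 + 1.2s)·6.8/(s(s+1.4)). The closed-loop characteristic equation is s² + (1.4 + 6.8·1.2)s + 6.8·17.7 = 0.
That is s² + 9.56s + 120.4 = 0, so ω_n = 10.97 rad/s and ζ = 9.56/(2·10.97) = 0.4357.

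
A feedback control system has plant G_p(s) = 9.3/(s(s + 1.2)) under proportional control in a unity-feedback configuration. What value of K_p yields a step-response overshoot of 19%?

K_p = 0.177

From %OS = 100·exp(−πζ/√(1−ζ²)) = 19%, ζ = −ln(0.19)/√(π²+ln²(0.19)) = 0.4673.
Characteristic equation s² + 1.2s + 9.3K_p = 0 gives ζ = 1.2/(2√(9.3K_p)).
Setting ζ = 0.4673: √(9.3K_p) = 1.2/(2·0.4673) = 1.284, so K_p = 1.648/9.3 = 0.177.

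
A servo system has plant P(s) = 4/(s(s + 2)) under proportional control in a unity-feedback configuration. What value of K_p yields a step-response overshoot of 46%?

From %OS = 100·exp(−πζ/√(1−ζ²)) = 46%, ζ = −ln(0.46)/√(π²+ln²(0.46)) = 0.24.
Characteristic equation s² + 2s + 4K_p = 0 gives ζ = 2/(2√(4K_p)).
Setting ζ = 0.24: √(4K_p) = 2/(2·0.24) = 4.167, so K_p = 17.37/4 = 4.34.

K_p = 4.34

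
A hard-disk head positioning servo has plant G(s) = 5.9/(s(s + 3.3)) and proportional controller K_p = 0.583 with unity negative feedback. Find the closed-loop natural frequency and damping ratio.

ω_n = 1.85 rad/s, ζ = 0.89

1 + K_p·G(s) = 0 gives s² + 3.3s + 3.44 = 0.
So ω_n² = 3.44 ⇒ ω_n = 1.855 rad/s, and ζ = 3.3/(2ω_n) = 0.89.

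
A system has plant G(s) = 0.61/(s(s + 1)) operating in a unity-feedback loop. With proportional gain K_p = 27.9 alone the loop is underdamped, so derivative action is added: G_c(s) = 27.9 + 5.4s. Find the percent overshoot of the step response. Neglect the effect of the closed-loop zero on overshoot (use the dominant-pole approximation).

14.7%

Forward path: (27.9 + 5.4s)·0.61/(s(s+1)). The closed-loop characteristic equation is s² + (1 + 0.61·5.4)s + 0.61·27.9 = 0.
That is s² + 4.294s + 17.02 = 0, so ω_n = 4.125 rad/s and ζ = 4.294/(2·4.125) = 0.5204.
%OS = 100·exp(−πζ/√(1−ζ²)) = 14.7%.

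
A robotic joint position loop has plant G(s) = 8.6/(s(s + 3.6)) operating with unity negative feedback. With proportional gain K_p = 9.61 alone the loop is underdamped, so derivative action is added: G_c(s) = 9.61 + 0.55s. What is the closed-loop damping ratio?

Forward path: (9.61 + 0.55s)·8.6/(s(s+3.6)). The closed-loop characteristic equation is s² + (3.6 + 8.6·0.55)s + 8.6·9.61 = 0.
That is s² + 8.33s + 82.65 = 0, so ω_n = 9.091 rad/s and ζ = 8.33/(2·9.091) = 0.4581.

ζ = 0.458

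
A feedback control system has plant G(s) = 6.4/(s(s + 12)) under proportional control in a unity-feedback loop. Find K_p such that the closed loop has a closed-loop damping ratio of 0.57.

K_p = 17.3

Closed-loop characteristic equation: s² + 12s + K_p·6.4 = 0.
So ω_n = √(6.4K_p) and 2ζω_n = 12, giving ζ = 12/(2√(6.4K_p)).
Setting ζ = 0.57: √(6.4K_p) = 12/(2·0.57) = 10.53, so K_p = 110.8/6.4 = 17.3.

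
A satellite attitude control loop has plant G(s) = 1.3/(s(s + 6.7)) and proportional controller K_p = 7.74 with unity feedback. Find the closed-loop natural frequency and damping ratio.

ω_n = 3.17 rad/s, ζ = 1.06

1 + K_p·G(s) = 0 gives s² + 6.7s + 10.06 = 0.
Matching s² + 2ζω_n s + ω_n²: ω_n = √10.06 = 3.172 rad/s and 2ζω_n = 6.7, so ζ = 6.7/(2·3.172) = 1.06.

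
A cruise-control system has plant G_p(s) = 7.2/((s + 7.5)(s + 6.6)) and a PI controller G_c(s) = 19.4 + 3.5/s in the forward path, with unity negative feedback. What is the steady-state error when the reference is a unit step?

The open loop G_c(s)G_p(s) has a pole at the origin (type 1), so the static position error constant is infinite and e_ss = 1/(1+∞) = 0.

0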